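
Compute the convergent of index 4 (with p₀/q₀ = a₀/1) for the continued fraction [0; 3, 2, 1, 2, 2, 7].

8/27

Using pₖ = aₖpₖ₋₁ + pₖ₋₂, qₖ = aₖqₖ₋₁ + qₖ₋₂ (with p₋₁=1, p₋₂=0, q₋₁=0, q₋₂=1):
  k=0: a=0, p=0, q=1
  k=1: a=3, p=1, q=3
  k=2: a=2, p=2, q=7
  k=3: a=1, p=3, q=10
  k=4: a=2, p=8, q=27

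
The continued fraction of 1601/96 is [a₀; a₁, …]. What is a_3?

10

1601 = 16·96 + 65   →  a_0 = 16
96 = 1·65 + 31   →  a_1 = 1
65 = 2·31 + 3   →  a_2 = 2
31 = 10·3 + 1   →  a_3 = 10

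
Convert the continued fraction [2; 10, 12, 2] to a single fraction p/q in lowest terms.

529/252

Fold from the inside: start with 2/1.
  12 + 1/2 = 25/2
  10 + 2/25 = 252/25
  2 + 25/252 = 529/252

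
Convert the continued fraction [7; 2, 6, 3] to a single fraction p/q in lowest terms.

Fold from the inside: start with 3/1.
  6 + 1/3 = 19/3
  2 + 3/19 = 41/19
  7 + 19/41 = 306/41

306/41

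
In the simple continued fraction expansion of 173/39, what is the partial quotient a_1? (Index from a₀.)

2

173 = 4·39 + 17   →  a_0 = 4
39 = 2·17 + 5   →  a_1 = 2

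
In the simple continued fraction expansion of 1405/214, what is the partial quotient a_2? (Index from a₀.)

1

1405 = 6·214 + 121   →  a_0 = 6
214 = 1·121 + 93   →  a_1 = 1
121 = 1·93 + 28   →  a_2 = 1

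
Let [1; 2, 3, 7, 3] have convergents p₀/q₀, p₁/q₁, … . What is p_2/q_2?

Using pₖ = aₖpₖ₋₁ + pₖ₋₂, qₖ = aₖqₖ₋₁ + qₖ₋₂ (with p₋₁=1, p₋₂=0, q₋₁=0, q₋₂=1):
  k=0: a=1, p=1, q=1
  k=1: a=2, p=3, q=2
  k=2: a=3, p=10, q=7

10/7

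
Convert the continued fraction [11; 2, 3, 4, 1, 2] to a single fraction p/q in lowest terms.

1189/104

Fold from the inside: start with 2/1.
  1 + 1/2 = 3/2
  4 + 2/3 = 14/3
  3 + 3/14 = 45/14
  2 + 14/45 = 104/45
  11 + 45/104 = 1189/104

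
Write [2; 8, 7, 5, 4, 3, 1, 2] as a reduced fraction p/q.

Using pₖ = aₖpₖ₋₁ + pₖ₋₂ and qₖ = aₖqₖ₋₁ + qₖ₋₂:
  k=0: a=2, p=2, q=1
  k=1: a=8, p=17, q=8
  k=2: a=7, p=121, q=57
  k=3: a=5, p=622, q=293
  k=4: a=4, p=2609, q=1229
  k=5: a=3, p=8449, q=3980
  k=6: a=1, p=11058, q=5209
  k=7: a=2, p=30565, q=14398

30565/14398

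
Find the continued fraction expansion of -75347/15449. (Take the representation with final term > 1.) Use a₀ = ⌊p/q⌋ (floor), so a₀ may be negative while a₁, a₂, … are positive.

[-5; 8, 7, 6, 6, 7]

-75347 = -5×15449 + 1898
15449 = 8×1898 + 265
1898 = 7×265 + 43
265 = 6×43 + 7
43 = 6×7 + 1
7 = 7×1 + 0  (stop)
So -75347/15449 = [-5; 8, 7, 6, 6, 7].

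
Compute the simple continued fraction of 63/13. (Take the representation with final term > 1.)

[4; 1, 5, 2]

63 = 4*13 + 11
13 = 1*11 + 2
11 = 5*2 + 1
2 = 2*1 + 0  (stop)
So 63/13 = [4; 1, 5, 2].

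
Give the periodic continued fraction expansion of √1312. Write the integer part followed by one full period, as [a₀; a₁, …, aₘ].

a₀ = ⌊√1312⌋ = 36.
With m₀=0, d₀=1 and mₖ₊₁ = dₖaₖ − mₖ, dₖ₊₁ = (n − mₖ₊₁²)/dₖ, aₖ₊₁ = ⌊(a₀+mₖ₊₁)/dₖ₊₁⌋:
  k=1: m=36, d=16, a=4
  k=2: m=28, d=33, a=1
  k=3: m=5, d=39, a=1
  k=4: m=34, d=4, a=17
  k=5: m=34, d=39, a=1
  k=6: m=5, d=33, a=1
  k=7: m=28, d=16, a=4
  k=8: m=36, d=1, a=72
d=1 and a=2a₀=72 at k=8, so the next step gives (m, d) = (36, 16) again — its k=1 value — and the period has length 8.

[36; 4, 1, 1, 17, 1, 1, 4, 72]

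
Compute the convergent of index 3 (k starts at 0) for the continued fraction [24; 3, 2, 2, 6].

Using pₖ = aₖpₖ₋₁ + pₖ₋₂, qₖ = aₖqₖ₋₁ + qₖ₋₂ (with p₋₁=1, p₋₂=0, q₋₁=0, q₋₂=1):
  k=0: a=24, p=24, q=1
  k=1: a=3, p=73, q=3
  k=2: a=2, p=170, q=7
  k=3: a=2, p=413, q=17

413/17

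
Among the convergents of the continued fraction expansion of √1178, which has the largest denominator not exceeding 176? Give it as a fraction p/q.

√1178 = [34; 3, 9, 2, 9, 3, 68, …] (period length 6).
Convergents:
  p_0/q_0 = 34/1
  p_1/q_1 = 103/3
  p_2/q_2 = 961/28
  p_3/q_3 = 2025/59
  p_4/q_4 = 19186/559
q_3 = 59 ≤ 176 < 559 = q_4, so the answer is 2025/59.

2025/59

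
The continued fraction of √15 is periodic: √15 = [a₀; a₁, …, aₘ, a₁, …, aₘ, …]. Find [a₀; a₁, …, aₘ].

a₀ = ⌊√15⌋ = 3.
With m₀=0, d₀=1 and mₖ₊₁ = dₖaₖ − mₖ, dₖ₊₁ = (n − mₖ₊₁²)/dₖ, aₖ₊₁ = ⌊(a₀+mₖ₊₁)/dₖ₊₁⌋:
  k=1: m=3, d=6, a=1
  k=2: m=3, d=1, a=6
d=1 and a=2a₀=6 at k=2, so the next step gives (m, d) = (3, 6) again — its k=1 value — and the period has length 2.

[3; 1, 6]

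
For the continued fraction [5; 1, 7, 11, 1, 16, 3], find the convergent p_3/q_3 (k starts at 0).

523/89

Using pₖ = aₖpₖ₋₁ + pₖ₋₂, qₖ = aₖqₖ₋₁ + qₖ₋₂ (with p₋₁=1, p₋₂=0, q₋₁=0, q₋₂=1):
  k=0: a=5, p=5, q=1
  k=1: a=1, p=6, q=1
  k=2: a=7, p=47, q=8
  k=3: a=11, p=523, q=89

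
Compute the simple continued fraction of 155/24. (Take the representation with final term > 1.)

[6; 2, 5, 2]

155 = 6·24 + 11
24 = 2·11 + 2
11 = 5·2 + 1
2 = 2·1 + 0  (stop)
So 155/24 = [6; 2, 5, 2].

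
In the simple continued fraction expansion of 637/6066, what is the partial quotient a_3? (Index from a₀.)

637 = 0·6066 + 637   →  a_0 = 0
6066 = 9·637 + 333   →  a_1 = 9
637 = 1·333 + 304   →  a_2 = 1
333 = 1·304 + 29   →  a_3 = 1

1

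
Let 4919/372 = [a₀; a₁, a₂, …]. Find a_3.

4919 = 13·372 + 83   →  a_0 = 13
372 = 4·83 + 40   →  a_1 = 4
83 = 2·40 + 3   →  a_2 = 2
40 = 13·3 + 1   →  a_3 = 13

13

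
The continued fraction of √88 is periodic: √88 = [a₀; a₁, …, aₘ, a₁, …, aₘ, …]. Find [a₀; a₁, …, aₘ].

a₀ = ⌊√88⌋ = 9.
With m₀=0, d₀=1 and mₖ₊₁ = dₖaₖ − mₖ, dₖ₊₁ = (n − mₖ₊₁²)/dₖ, aₖ₊₁ = ⌊(a₀+mₖ₊₁)/dₖ₊₁⌋:
  k=1: m=9, d=7, a=2
  k=2: m=5, d=9, a=1
  k=3: m=4, d=8, a=1
  k=4: m=4, d=9, a=1
  k=5: m=5, d=7, a=2
  k=6: m=9, d=1, a=18
d=1 and a=2a₀=18 at k=6, so the next step gives (m, d) = (9, 7) again — its k=1 value — and the period has length 6.

[9; 2, 1, 1, 1, 2, 18]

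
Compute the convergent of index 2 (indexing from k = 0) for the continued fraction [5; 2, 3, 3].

38/7

Using pₖ = aₖpₖ₋₁ + pₖ₋₂, qₖ = aₖqₖ₋₁ + qₖ₋₂ (with p₋₁=1, p₋₂=0, q₋₁=0, q₋₂=1):
  k=0: a=5, p=5, q=1
  k=1: a=2, p=11, q=2
  k=2: a=3, p=38, q=7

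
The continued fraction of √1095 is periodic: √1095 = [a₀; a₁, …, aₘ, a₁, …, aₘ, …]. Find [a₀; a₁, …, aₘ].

a₀ = ⌊√1095⌋ = 33.
With m₀=0, d₀=1 and mₖ₊₁ = dₖaₖ − mₖ, dₖ₊₁ = (n − mₖ₊₁²)/dₖ, aₖ₊₁ = ⌊(a₀+mₖ₊₁)/dₖ₊₁⌋:
  k=1: m=33, d=6, a=11
  k=2: m=33, d=1, a=66
d=1 and a=2a₀=66 at k=2, so the next step gives (m, d) = (33, 6) again — its k=1 value — and the period has length 2.

[33; 11, 66]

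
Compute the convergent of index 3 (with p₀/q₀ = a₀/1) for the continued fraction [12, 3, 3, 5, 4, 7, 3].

Using pₖ = aₖpₖ₋₁ + pₖ₋₂, qₖ = aₖqₖ₋₁ + qₖ₋₂ (with p₋₁=1, p₋₂=0, q₋₁=0, q₋₂=1):
  k=0: a=12, p=12, q=1
  k=1: a=3, p=37, q=3
  k=2: a=3, p=123, q=10
  k=3: a=5, p=652, q=53

652/53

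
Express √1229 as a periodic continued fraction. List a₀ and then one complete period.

[35; 17, 1, 1, 17, 70]

a₀ = ⌊√1229⌋ = 35.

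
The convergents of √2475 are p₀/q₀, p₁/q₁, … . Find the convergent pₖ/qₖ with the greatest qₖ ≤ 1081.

19850/399

√2475 = [49; 1, 2, 1, 98, …] (period length 4).
Convergents:
  p_0/q_0 = 49/1
  p_1/q_1 = 50/1
  p_2/q_2 = 149/3
  p_3/q_3 = 199/4
  p_4/q_4 = 19651/395
  p_5/q_5 = 19850/399
  p_6/q_6 = 59351/1193
q_5 = 399 ≤ 1081 < 1193 = q_6, so the answer is 19850/399.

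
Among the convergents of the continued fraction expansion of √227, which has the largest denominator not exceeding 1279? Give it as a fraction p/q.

√227 = [15; 15, 30, …] (period length 2).
Convergents:
  p_0/q_0 = 15/1
  p_1/q_1 = 226/15
  p_2/q_2 = 6795/451
  p_3/q_3 = 102151/6780
q_2 = 451 ≤ 1279 < 6780 = q_3, so the answer is 6795/451.

6795/451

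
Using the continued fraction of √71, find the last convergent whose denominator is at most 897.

3480/413

√71 = [8; 2, 2, 1, 7, 1, 2, 2, 16, …] (period length 8).
Convergents:
  p_0/q_0 = 8/1
  p_1/q_1 = 17/2
  p_2/q_2 = 42/5
  p_3/q_3 = 59/7
  p_4/q_4 = 455/54
  p_5/q_5 = 514/61
  p_6/q_6 = 1483/176
  p_7/q_7 = 3480/413
  p_8/q_8 = 57163/6784
q_7 = 413 ≤ 897 < 6784 = q_8, so the answer is 3480/413.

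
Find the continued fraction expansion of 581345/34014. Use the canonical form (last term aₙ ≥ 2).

581345 = 17×34014 + 3107
34014 = 10×3107 + 2944
3107 = 1×2944 + 163
2944 = 18×163 + 10
163 = 16×10 + 3
10 = 3×3 + 1
3 = 3×1 + 0  (stop)
So 581345/34014 = [17; 10, 1, 18, 16, 3, 3].

[17; 10, 1, 18, 16, 3, 3]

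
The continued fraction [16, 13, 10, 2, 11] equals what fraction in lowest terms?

50737/3156

Using pₖ = aₖpₖ₋₁ + pₖ₋₂ and qₖ = aₖqₖ₋₁ + qₖ₋₂:
  k=0: a=16, p=16, q=1
  k=1: a=13, p=209, q=13
  k=2: a=10, p=2106, q=131
  k=3: a=2, p=4421, q=275
  k=4: a=11, p=50737, q=3156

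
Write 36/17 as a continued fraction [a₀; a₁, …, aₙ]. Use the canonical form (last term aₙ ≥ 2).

[2; 8, 2]

36 = 2*17 + 2
17 = 8*2 + 1
2 = 2*1 + 0  (stop)
So 36/17 = [2; 8, 2].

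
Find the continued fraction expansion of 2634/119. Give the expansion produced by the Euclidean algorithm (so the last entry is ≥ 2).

2634 = 22·119 + 16
119 = 7·16 + 7
16 = 2·7 + 2
7 = 3·2 + 1
2 = 2·1 + 0  (stop)
So 2634/119 = [22; 7, 2, 3, 2].

[22; 7, 2, 3, 2]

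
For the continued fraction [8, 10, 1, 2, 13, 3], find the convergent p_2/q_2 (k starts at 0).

89/11

Using pₖ = aₖpₖ₋₁ + pₖ₋₂, qₖ = aₖqₖ₋₁ + qₖ₋₂ (with p₋₁=1, p₋₂=0, q₋₁=0, q₋₂=1):
  k=0: a=8, p=8, q=1
  k=1: a=10, p=81, q=10
  k=2: a=1, p=89, q=11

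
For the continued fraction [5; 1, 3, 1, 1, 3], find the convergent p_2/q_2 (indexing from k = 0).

Using pₖ = aₖpₖ₋₁ + pₖ₋₂, qₖ = aₖqₖ₋₁ + qₖ₋₂ (with p₋₁=1, p₋₂=0, q₋₁=0, q₋₂=1):
  k=0: a=5, p=5, q=1
  k=1: a=1, p=6, q=1
  k=2: a=3, p=23, q=4

23/4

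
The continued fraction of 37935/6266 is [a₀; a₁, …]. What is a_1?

37935 = 6·6266 + 339   →  a_0 = 6
6266 = 18·339 + 164   →  a_1 = 18

18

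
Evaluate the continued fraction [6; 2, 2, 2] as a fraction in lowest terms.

77/12

Using pₖ = aₖpₖ₋₁ + pₖ₋₂ and qₖ = aₖqₖ₋₁ + qₖ₋₂:
  k=0: a=6, p=6, q=1
  k=1: a=2, p=13, q=2
  k=2: a=2, p=32, q=5
  k=3: a=2, p=77, q=12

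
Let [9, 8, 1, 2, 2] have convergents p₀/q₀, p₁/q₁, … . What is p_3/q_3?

Using pₖ = aₖpₖ₋₁ + pₖ₋₂, qₖ = aₖqₖ₋₁ + qₖ₋₂ (with p₋₁=1, p₋₂=0, q₋₁=0, q₋₂=1):
  k=0: a=9, p=9, q=1
  k=1: a=8, p=73, q=8
  k=2: a=1, p=82, q=9
  k=3: a=2, p=237, q=26

237/26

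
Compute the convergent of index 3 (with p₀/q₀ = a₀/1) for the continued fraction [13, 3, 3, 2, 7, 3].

306/23

Using pₖ = aₖpₖ₋₁ + pₖ₋₂, qₖ = aₖqₖ₋₁ + qₖ₋₂ (with p₋₁=1, p₋₂=0, q₋₁=0, q₋₂=1):
  k=0: a=13, p=13, q=1
  k=1: a=3, p=40, q=3
  k=2: a=3, p=133, q=10
  k=3: a=2, p=306, q=23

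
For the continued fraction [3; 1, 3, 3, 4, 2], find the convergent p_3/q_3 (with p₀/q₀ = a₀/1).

Using pₖ = aₖpₖ₋₁ + pₖ₋₂, qₖ = aₖqₖ₋₁ + qₖ₋₂ (with p₋₁=1, p₋₂=0, q₋₁=0, q₋₂=1):
  k=0: a=3, p=3, q=1
  k=1: a=1, p=4, q=1
  k=2: a=3, p=15, q=4
  k=3: a=3, p=49, q=13

49/13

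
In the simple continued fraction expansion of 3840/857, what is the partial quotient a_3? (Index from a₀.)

2

3840 = 4·857 + 412   →  a_0 = 4
857 = 2·412 + 33   →  a_1 = 2
412 = 12·33 + 16   →  a_2 = 12
33 = 2·16 + 1   →  a_3 = 2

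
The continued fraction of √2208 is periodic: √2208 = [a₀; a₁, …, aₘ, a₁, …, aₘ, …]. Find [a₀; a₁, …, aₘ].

[46; 1, 92]

a₀ = ⌊√2208⌋ = 46.
With m₀=0, d₀=1 and mₖ₊₁ = dₖaₖ − mₖ, dₖ₊₁ = (n − mₖ₊₁²)/dₖ, aₖ₊₁ = ⌊(a₀+mₖ₊₁)/dₖ₊₁⌋:
  k=1: m=46, d=92, a=1
  k=2: m=46, d=1, a=92
d=1 and a=2a₀=92 at k=2, so the next step gives (m, d) = (46, 92) again — its k=1 value — and the period has length 2.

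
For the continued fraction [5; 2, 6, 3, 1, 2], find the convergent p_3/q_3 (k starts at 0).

224/41

Using pₖ = aₖpₖ₋₁ + pₖ₋₂, qₖ = aₖqₖ₋₁ + qₖ₋₂ (with p₋₁=1, p₋₂=0, q₋₁=0, q₋₂=1):
  k=0: a=5, p=5, q=1
  k=1: a=2, p=11, q=2
  k=2: a=6, p=71, q=13
  k=3: a=3, p=224, q=41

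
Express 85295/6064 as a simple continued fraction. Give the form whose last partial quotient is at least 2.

85295 = 14·6064 + 399
6064 = 15·399 + 79
399 = 5·79 + 4
79 = 19·4 + 3
4 = 1·3 + 1
3 = 3·1 + 0  (stop)
So 85295/6064 = [14; 15, 5, 19, 1, 3].

[14; 15, 5, 19, 1, 3]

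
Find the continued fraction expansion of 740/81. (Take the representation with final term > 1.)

740 = 9·81 + 11
81 = 7·11 + 4
11 = 2·4 + 3
4 = 1·3 + 1
3 = 3·1 + 0  (stop)
So 740/81 = [9; 7, 2, 1, 3].

[9; 7, 2, 1, 3]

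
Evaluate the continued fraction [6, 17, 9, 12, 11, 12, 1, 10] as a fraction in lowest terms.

Using pₖ = aₖpₖ₋₁ + pₖ₋₂ and qₖ = aₖqₖ₋₁ + qₖ₋₂:
  k=0: a=6, p=6, q=1
  k=1: a=17, p=103, q=17
  k=2: a=9, p=933, q=154
  k=3: a=12, p=11299, q=1865
  k=4: a=11, p=125222, q=20669
  k=5: a=12, p=1513963, q=249893
  k=6: a=1, p=1639185, q=270562
  k=7: a=10, p=17905813, q=2955513

17905813/2955513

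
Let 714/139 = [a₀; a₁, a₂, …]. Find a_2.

714 = 5·139 + 19   →  a_0 = 5
139 = 7·19 + 6   →  a_1 = 7
19 = 3·6 + 1   →  a_2 = 3

3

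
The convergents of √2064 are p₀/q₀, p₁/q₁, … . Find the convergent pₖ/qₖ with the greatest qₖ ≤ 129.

2317/51

√2064 = [45; 2, 3, 7, 3, 2, 90, …] (period length 6).
Convergents:
  p_0/q_0 = 45/1
  p_1/q_1 = 91/2
  p_2/q_2 = 318/7
  p_3/q_3 = 2317/51
  p_4/q_4 = 7269/160
q_3 = 51 ≤ 129 < 160 = q_4, so the answer is 2317/51.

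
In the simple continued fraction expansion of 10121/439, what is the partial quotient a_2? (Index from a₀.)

10121 = 23·439 + 24   →  a_0 = 23
439 = 18·24 + 7   →  a_1 = 18
24 = 3·7 + 3   →  a_2 = 3

3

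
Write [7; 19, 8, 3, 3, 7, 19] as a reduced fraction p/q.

Fold from the inside: start with 19/1.
  7 + 1/19 = 134/19
  3 + 19/134 = 421/134
  3 + 134/421 = 1397/421
  8 + 421/1397 = 11597/1397
  19 + 1397/11597 = 221740/11597
  7 + 11597/221740 = 1563777/221740

1563777/221740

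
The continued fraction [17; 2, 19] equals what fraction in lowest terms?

682/39

Fold from the inside: start with 19/1.
  2 + 1/19 = 39/19
  17 + 19/39 = 682/39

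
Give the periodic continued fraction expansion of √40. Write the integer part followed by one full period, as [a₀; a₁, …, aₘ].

a₀ = ⌊√40⌋ = 6.
With m₀=0, d₀=1 and mₖ₊₁ = dₖaₖ − mₖ, dₖ₊₁ = (n − mₖ₊₁²)/dₖ, aₖ₊₁ = ⌊(a₀+mₖ₊₁)/dₖ₊₁⌋:
  k=1: m=6, d=4, a=3
  k=2: m=6, d=1, a=12
d=1 and a=2a₀=12 at k=2, so the next step gives (m, d) = (6, 4) again — its k=1 value — and the period has length 2.

[6; 3, 12]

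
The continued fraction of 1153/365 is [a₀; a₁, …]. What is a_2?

3

1153 = 3·365 + 58   →  a_0 = 3
365 = 6·58 + 17   →  a_1 = 6
58 = 3·17 + 7   →  a_2 = 3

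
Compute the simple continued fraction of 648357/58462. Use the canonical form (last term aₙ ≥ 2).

648357 = 11×58462 + 5275
58462 = 11×5275 + 437
5275 = 12×437 + 31
437 = 14×31 + 3
31 = 10×3 + 1
3 = 3×1 + 0  (stop)
So 648357/58462 = [11; 11, 12, 14, 10, 3].

[11; 11, 12, 14, 10, 3]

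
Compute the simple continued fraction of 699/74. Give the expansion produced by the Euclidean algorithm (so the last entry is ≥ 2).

699 = 9·74 + 33
74 = 2·33 + 8
33 = 4·8 + 1
8 = 8·1 + 0  (stop)
So 699/74 = [9; 2, 4, 8].

[9; 2, 4, 8]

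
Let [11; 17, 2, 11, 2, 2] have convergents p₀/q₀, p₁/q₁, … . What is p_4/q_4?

Using pₖ = aₖpₖ₋₁ + pₖ₋₂, qₖ = aₖqₖ₋₁ + qₖ₋₂ (with p₋₁=1, p₋₂=0, q₋₁=0, q₋₂=1):
  k=0: a=11, p=11, q=1
  k=1: a=17, p=188, q=17
  k=2: a=2, p=387, q=35
  k=3: a=11, p=4445, q=402
  k=4: a=2, p=9277, q=839

9277/839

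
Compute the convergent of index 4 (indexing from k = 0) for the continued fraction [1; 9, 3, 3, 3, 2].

340/307

Using pₖ = aₖpₖ₋₁ + pₖ₋₂, qₖ = aₖqₖ₋₁ + qₖ₋₂ (with p₋₁=1, p₋₂=0, q₋₁=0, q₋₂=1):
  k=0: a=1, p=1, q=1
  k=1: a=9, p=10, q=9
  k=2: a=3, p=31, q=28
  k=3: a=3, p=103, q=93
  k=4: a=3, p=340, q=307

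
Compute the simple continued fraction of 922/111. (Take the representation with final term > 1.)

922 = 8*111 + 34
111 = 3*34 + 9
34 = 3*9 + 7
9 = 1*7 + 2
7 = 3*2 + 1
2 = 2*1 + 0  (stop)
So 922/111 = [8; 3, 3, 1, 3, 2].

[8; 3, 3, 1, 3, 2]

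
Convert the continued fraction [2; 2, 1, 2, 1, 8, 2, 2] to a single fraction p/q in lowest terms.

Fold from the inside: start with 2/1.
  2 + 1/2 = 5/2
  8 + 2/5 = 42/5
  1 + 5/42 = 47/42
  2 + 42/47 = 136/47
  1 + 47/136 = 183/136
  2 + 136/183 = 502/183
  2 + 183/502 = 1187/502

1187/502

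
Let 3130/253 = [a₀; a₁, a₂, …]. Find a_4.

3130 = 12·253 + 94   →  a_0 = 12
253 = 2·94 + 65   →  a_1 = 2
94 = 1·65 + 29   →  a_2 = 1
65 = 2·29 + 7   →  a_3 = 2
29 = 4·7 + 1   →  a_4 = 4

4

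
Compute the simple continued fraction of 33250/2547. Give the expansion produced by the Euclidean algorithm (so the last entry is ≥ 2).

[13; 18, 3, 11, 4]

33250 = 13·2547 + 139
2547 = 18·139 + 45
139 = 3·45 + 4
45 = 11·4 + 1
4 = 4·1 + 0  (stop)
So 33250/2547 = [13; 18, 3, 11, 4].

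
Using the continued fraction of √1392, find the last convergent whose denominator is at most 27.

√1392 = [37; 3, 4, 3, 74, …] (period length 4).
Convergents:
  p_0/q_0 = 37/1
  p_1/q_1 = 112/3
  p_2/q_2 = 485/13
  p_3/q_3 = 1567/42
q_2 = 13 ≤ 27 < 42 = q_3, so the answer is 485/13.

485/13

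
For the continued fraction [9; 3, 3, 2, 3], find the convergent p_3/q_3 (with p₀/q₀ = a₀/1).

Using pₖ = aₖpₖ₋₁ + pₖ₋₂, qₖ = aₖqₖ₋₁ + qₖ₋₂ (with p₋₁=1, p₋₂=0, q₋₁=0, q₋₂=1):
  k=0: a=9, p=9, q=1
  k=1: a=3, p=28, q=3
  k=2: a=3, p=93, q=10
  k=3: a=2, p=214, q=23

214/23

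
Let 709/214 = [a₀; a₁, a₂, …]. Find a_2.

5

709 = 3·214 + 67   →  a_0 = 3
214 = 3·67 + 13   →  a_1 = 3
67 = 5·13 + 2   →  a_2 = 5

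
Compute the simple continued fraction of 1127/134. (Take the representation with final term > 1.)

[8; 2, 2, 3, 2, 3]

1127 = 8·134 + 55
134 = 2·55 + 24
55 = 2·24 + 7
24 = 3·7 + 3
7 = 2·3 + 1
3 = 3·1 + 0  (stop)
So 1127/134 = [8; 2, 2, 3, 2, 3].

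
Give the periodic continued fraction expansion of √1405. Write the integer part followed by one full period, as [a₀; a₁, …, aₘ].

[37; 2, 14, 2, 74]

a₀ = ⌊√1405⌋ = 37.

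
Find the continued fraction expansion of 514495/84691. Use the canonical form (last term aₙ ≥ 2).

514495 = 6*84691 + 6349
84691 = 13*6349 + 2154
6349 = 2*2154 + 2041
2154 = 1*2041 + 113
2041 = 18*113 + 7
113 = 16*7 + 1
7 = 7*1 + 0  (stop)
So 514495/84691 = [6; 13, 2, 1, 18, 16, 7].

[6; 13, 2, 1, 18, 16, 7]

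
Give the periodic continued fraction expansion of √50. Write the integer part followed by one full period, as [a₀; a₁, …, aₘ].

a₀ = ⌊√50⌋ = 7.

[7; 14]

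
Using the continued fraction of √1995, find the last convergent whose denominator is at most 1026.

√1995 = [44; 1, 1, 1, 88, …] (period length 4).
Convergents:
  p_0/q_0 = 44/1
  p_1/q_1 = 45/1
  p_2/q_2 = 89/2
  p_3/q_3 = 134/3
  p_4/q_4 = 11881/266
  p_5/q_5 = 12015/269
  p_6/q_6 = 23896/535
  p_7/q_7 = 35911/804
  p_8/q_8 = 3184064/71287
q_7 = 804 ≤ 1026 < 71287 = q_8, so the answer is 35911/804.

35911/804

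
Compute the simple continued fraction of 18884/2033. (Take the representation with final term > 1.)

[9; 3, 2, 6, 3, 14]

18884 = 9*2033 + 587
2033 = 3*587 + 272
587 = 2*272 + 43
272 = 6*43 + 14
43 = 3*14 + 1
14 = 14*1 + 0  (stop)
So 18884/2033 = [9; 3, 2, 6, 3, 14].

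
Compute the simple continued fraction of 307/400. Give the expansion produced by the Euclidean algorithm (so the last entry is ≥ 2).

307 = 0*400 + 307
400 = 1*307 + 93
307 = 3*93 + 28
93 = 3*28 + 9
28 = 3*9 + 1
9 = 9*1 + 0  (stop)
So 307/400 = [0; 1, 3, 3, 3, 9].

[0; 1, 3, 3, 3, 9]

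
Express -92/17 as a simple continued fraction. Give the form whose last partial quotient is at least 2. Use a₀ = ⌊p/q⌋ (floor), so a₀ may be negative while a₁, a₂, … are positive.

-92 = -6×17 + 10
17 = 1×10 + 7
10 = 1×7 + 3
7 = 2×3 + 1
3 = 3×1 + 0  (stop)
So -92/17 = [-6; 1, 1, 2, 3].

[-6; 1, 1, 2, 3]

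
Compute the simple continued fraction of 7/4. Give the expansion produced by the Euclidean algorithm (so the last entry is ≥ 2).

[1; 1, 3]

7 = 1×4 + 3
4 = 1×3 + 1
3 = 3×1 + 0  (stop)
So 7/4 = [1; 1, 3].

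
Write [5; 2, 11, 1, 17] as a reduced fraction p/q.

2455/448

Fold from the inside: start with 17/1.
  1 + 1/17 = 18/17
  11 + 17/18 = 215/18
  2 + 18/215 = 448/215
  5 + 215/448 = 2455/448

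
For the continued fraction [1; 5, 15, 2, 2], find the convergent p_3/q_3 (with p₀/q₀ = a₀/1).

Using pₖ = aₖpₖ₋₁ + pₖ₋₂, qₖ = aₖqₖ₋₁ + qₖ₋₂ (with p₋₁=1, p₋₂=0, q₋₁=0, q₋₂=1):
  k=0: a=1, p=1, q=1
  k=1: a=5, p=6, q=5
  k=2: a=15, p=91, q=76
  k=3: a=2, p=188, q=157

188/157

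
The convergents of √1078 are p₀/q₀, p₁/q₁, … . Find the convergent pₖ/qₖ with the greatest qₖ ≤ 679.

√1078 = [32; 1, 4, 1, 64, …] (period length 4).
Convergents:
  p_0/q_0 = 32/1
  p_1/q_1 = 33/1
  p_2/q_2 = 164/5
  p_3/q_3 = 197/6
  p_4/q_4 = 12772/389
  p_5/q_5 = 12969/395
  p_6/q_6 = 64648/1969
q_5 = 395 ≤ 679 < 1969 = q_6, so the answer is 12969/395.

12969/395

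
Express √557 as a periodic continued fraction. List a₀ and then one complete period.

[23; 1, 1, 1, 1, 46]

a₀ = ⌊√557⌋ = 23.
With m₀=0, d₀=1 and mₖ₊₁ = dₖaₖ − mₖ, dₖ₊₁ = (n − mₖ₊₁²)/dₖ, aₖ₊₁ = ⌊(a₀+mₖ₊₁)/dₖ₊₁⌋:
  k=1: m=23, d=28, a=1
  k=2: m=5, d=19, a=1
  k=3: m=14, d=19, a=1
  k=4: m=5, d=28, a=1
  k=5: m=23, d=1, a=46
d=1 and a=2a₀=46 at k=5, so the next step gives (m, d) = (23, 28) again — its k=1 value — and the period has length 5.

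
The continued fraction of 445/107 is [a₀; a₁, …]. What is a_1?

445 = 4·107 + 17   →  a_0 = 4
107 = 6·17 + 5   →  a_1 = 6

6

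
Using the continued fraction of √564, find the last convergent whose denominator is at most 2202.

√564 = [23; 1, 2, 1, 46, …] (period length 4).
Convergents:
  p_0/q_0 = 23/1
  p_1/q_1 = 24/1
  p_2/q_2 = 71/3
  p_3/q_3 = 95/4
  p_4/q_4 = 4441/187
  p_5/q_5 = 4536/191
  p_6/q_6 = 13513/569
  p_7/q_7 = 18049/760
  p_8/q_8 = 843767/35529
q_7 = 760 ≤ 2202 < 35529 = q_8, so the answer is 18049/760.

18049/760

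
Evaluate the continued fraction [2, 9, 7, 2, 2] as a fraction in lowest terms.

713/338

Using pₖ = aₖpₖ₋₁ + pₖ₋₂ and qₖ = aₖqₖ₋₁ + qₖ₋₂:
  k=0: a=2, p=2, q=1
  k=1: a=9, p=19, q=9
  k=2: a=7, p=135, q=64
  k=3: a=2, p=289, q=137
  k=4: a=2, p=713, q=338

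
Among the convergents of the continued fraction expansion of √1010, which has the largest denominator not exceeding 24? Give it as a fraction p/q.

286/9

√1010 = [31; 1, 3, 1, 1, 3, 1, 62, …] (period length 7).
Convergents:
  p_0/q_0 = 31/1
  p_1/q_1 = 32/1
  p_2/q_2 = 127/4
  p_3/q_3 = 159/5
  p_4/q_4 = 286/9
  p_5/q_5 = 1017/32
q_4 = 9 ≤ 24 < 32 = q_5, so the answer is 286/9.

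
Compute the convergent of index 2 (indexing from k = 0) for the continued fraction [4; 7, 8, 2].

236/57

Using pₖ = aₖpₖ₋₁ + pₖ₋₂, qₖ = aₖqₖ₋₁ + qₖ₋₂ (with p₋₁=1, p₋₂=0, q₋₁=0, q₋₂=1):
  k=0: a=4, p=4, q=1
  k=1: a=7, p=29, q=7
  k=2: a=8, p=236, q=57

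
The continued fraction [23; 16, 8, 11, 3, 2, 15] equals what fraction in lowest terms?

3666377/158979

Using pₖ = aₖpₖ₋₁ + pₖ₋₂ and qₖ = aₖqₖ₋₁ + qₖ₋₂:
  k=0: a=23, p=23, q=1
  k=1: a=16, p=369, q=16
  k=2: a=8, p=2975, q=129
  k=3: a=11, p=33094, q=1435
  k=4: a=3, p=102257, q=4434
  k=5: a=2, p=237608, q=10303
  k=6: a=15, p=3666377, q=158979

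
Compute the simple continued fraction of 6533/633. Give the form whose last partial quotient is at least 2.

6533 = 10×633 + 203
633 = 3×203 + 24
203 = 8×24 + 11
24 = 2×11 + 2
11 = 5×2 + 1
2 = 2×1 + 0  (stop)
So 6533/633 = [10; 3, 8, 2, 5, 2].

[10; 3, 8, 2, 5, 2]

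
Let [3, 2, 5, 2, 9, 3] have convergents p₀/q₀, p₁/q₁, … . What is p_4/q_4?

Using pₖ = aₖpₖ₋₁ + pₖ₋₂, qₖ = aₖqₖ₋₁ + qₖ₋₂ (with p₋₁=1, p₋₂=0, q₋₁=0, q₋₂=1):
  k=0: a=3, p=3, q=1
  k=1: a=2, p=7, q=2
  k=2: a=5, p=38, q=11
  k=3: a=2, p=83, q=24
  k=4: a=9, p=785, q=227

785/227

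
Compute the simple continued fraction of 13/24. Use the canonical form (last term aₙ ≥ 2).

[0; 1, 1, 5, 2]

13 = 0*24 + 13
24 = 1*13 + 11
13 = 1*11 + 2
11 = 5*2 + 1
2 = 2*1 + 0  (stop)
So 13/24 = [0; 1, 1, 5, 2].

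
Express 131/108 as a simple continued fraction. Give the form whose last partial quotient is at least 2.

[1; 4, 1, 2, 3, 2]

131 = 1·108 + 23
108 = 4·23 + 16
23 = 1·16 + 7
16 = 2·7 + 2
7 = 3·2 + 1
2 = 2·1 + 0  (stop)
So 131/108 = [1; 4, 1, 2, 3, 2].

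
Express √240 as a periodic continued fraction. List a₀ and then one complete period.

[15; 2, 30]

a₀ = ⌊√240⌋ = 15.
With m₀=0, d₀=1 and mₖ₊₁ = dₖaₖ − mₖ, dₖ₊₁ = (n − mₖ₊₁²)/dₖ, aₖ₊₁ = ⌊(a₀+mₖ₊₁)/dₖ₊₁⌋:
  k=1: m=15, d=15, a=2
  k=2: m=15, d=1, a=30
d=1 and a=2a₀=30 at k=2, so the next step gives (m, d) = (15, 15) again — its k=1 value — and the period has length 2.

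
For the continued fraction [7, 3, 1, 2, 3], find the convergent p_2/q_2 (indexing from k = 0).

Using pₖ = aₖpₖ₋₁ + pₖ₋₂, qₖ = aₖqₖ₋₁ + qₖ₋₂ (with p₋₁=1, p₋₂=0, q₋₁=0, q₋₂=1):
  k=0: a=7, p=7, q=1
  k=1: a=3, p=22, q=3
  k=2: a=1, p=29, q=4

29/4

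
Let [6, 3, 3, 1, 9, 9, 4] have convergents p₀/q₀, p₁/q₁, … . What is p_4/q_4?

Using pₖ = aₖpₖ₋₁ + pₖ₋₂, qₖ = aₖqₖ₋₁ + qₖ₋₂ (with p₋₁=1, p₋₂=0, q₋₁=0, q₋₂=1):
  k=0: a=6, p=6, q=1
  k=1: a=3, p=19, q=3
  k=2: a=3, p=63, q=10
  k=3: a=1, p=82, q=13
  k=4: a=9, p=801, q=127

801/127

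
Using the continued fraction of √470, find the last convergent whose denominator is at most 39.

542/25

√470 = [21; 1, 2, 8, 2, 1, 42, …] (period length 6).
Convergents:
  p_0/q_0 = 21/1
  p_1/q_1 = 22/1
  p_2/q_2 = 65/3
  p_3/q_3 = 542/25
  p_4/q_4 = 1149/53
q_3 = 25 ≤ 39 < 53 = q_4, so the answer is 542/25.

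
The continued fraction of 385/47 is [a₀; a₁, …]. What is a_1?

385 = 8·47 + 9   →  a_0 = 8
47 = 5·9 + 2   →  a_1 = 5

5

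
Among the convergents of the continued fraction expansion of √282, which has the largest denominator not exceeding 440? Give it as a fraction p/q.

√282 = [16; 1, 3, 1, 4, 1, 3, 1, 32, …] (period length 8).
Convergents:
  p_0/q_0 = 16/1
  p_1/q_1 = 17/1
  p_2/q_2 = 67/4
  p_3/q_3 = 84/5
  p_4/q_4 = 403/24
  p_5/q_5 = 487/29
  p_6/q_6 = 1864/111
  p_7/q_7 = 2351/140
  p_8/q_8 = 77096/4591
q_7 = 140 ≤ 440 < 4591 = q_8, so the answer is 2351/140.

2351/140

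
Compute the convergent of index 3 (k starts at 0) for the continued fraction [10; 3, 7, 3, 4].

712/69

Using pₖ = aₖpₖ₋₁ + pₖ₋₂, qₖ = aₖqₖ₋₁ + qₖ₋₂ (with p₋₁=1, p₋₂=0, q₋₁=0, q₋₂=1):
  k=0: a=10, p=10, q=1
  k=1: a=3, p=31, q=3
  k=2: a=7, p=227, q=22
  k=3: a=3, p=712, q=69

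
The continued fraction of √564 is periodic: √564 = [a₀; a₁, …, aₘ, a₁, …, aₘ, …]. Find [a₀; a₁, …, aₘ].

a₀ = ⌊√564⌋ = 23.
With m₀=0, d₀=1 and mₖ₊₁ = dₖaₖ − mₖ, dₖ₊₁ = (n − mₖ₊₁²)/dₖ, aₖ₊₁ = ⌊(a₀+mₖ₊₁)/dₖ₊₁⌋:
  k=1: m=23, d=35, a=1
  k=2: m=12, d=12, a=2
  k=3: m=12, d=35, a=1
  k=4: m=23, d=1, a=46
d=1 and a=2a₀=46 at k=4, so the next step gives (m, d) = (23, 35) again — its k=1 value — and the period has length 4.

[23; 1, 2, 1, 46]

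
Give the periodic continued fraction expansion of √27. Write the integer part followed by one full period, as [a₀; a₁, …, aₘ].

a₀ = ⌊√27⌋ = 5.
With m₀=0, d₀=1 and mₖ₊₁ = dₖaₖ − mₖ, dₖ₊₁ = (n − mₖ₊₁²)/dₖ, aₖ₊₁ = ⌊(a₀+mₖ₊₁)/dₖ₊₁⌋:
  k=1: m=5, d=2, a=5
  k=2: m=5, d=1, a=10
d=1 and a=2a₀=10 at k=2, so the next step gives (m, d) = (5, 2) again — its k=1 value — and the period has length 2.

[5; 5, 10]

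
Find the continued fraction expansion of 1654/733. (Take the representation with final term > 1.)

1654 = 2×733 + 188
733 = 3×188 + 169
188 = 1×169 + 19
169 = 8×19 + 17
19 = 1×17 + 2
17 = 8×2 + 1
2 = 2×1 + 0  (stop)
So 1654/733 = [2; 3, 1, 8, 1, 8, 2].

[2; 3, 1, 8, 1, 8, 2]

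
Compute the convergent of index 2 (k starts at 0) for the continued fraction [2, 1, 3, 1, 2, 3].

Using pₖ = aₖpₖ₋₁ + pₖ₋₂, qₖ = aₖqₖ₋₁ + qₖ₋₂ (with p₋₁=1, p₋₂=0, q₋₁=0, q₋₂=1):
  k=0: a=2, p=2, q=1
  k=1: a=1, p=3, q=1
  k=2: a=3, p=11, q=4

11/4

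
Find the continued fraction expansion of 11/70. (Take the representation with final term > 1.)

[0; 6, 2, 1, 3]

11 = 0×70 + 11
70 = 6×11 + 4
11 = 2×4 + 3
4 = 1×3 + 1
3 = 3×1 + 0  (stop)
So 11/70 = [0; 6, 2, 1, 3].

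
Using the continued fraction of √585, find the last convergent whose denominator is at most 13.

266/11

√585 = [24; 5, 2, 1, 4, 1, 2, 5, 48, …] (period length 8).
Convergents:
  p_0/q_0 = 24/1
  p_1/q_1 = 121/5
  p_2/q_2 = 266/11
  p_3/q_3 = 387/16
q_2 = 11 ≤ 13 < 16 = q_3, so the answer is 266/11.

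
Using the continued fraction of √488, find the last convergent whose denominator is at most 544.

√488 = [22; 11, 44, …] (period length 2).
Convergents:
  p_0/q_0 = 22/1
  p_1/q_1 = 243/11
  p_2/q_2 = 10714/485
  p_3/q_3 = 118097/5346
q_2 = 485 ≤ 544 < 5346 = q_3, so the answer is 10714/485.

10714/485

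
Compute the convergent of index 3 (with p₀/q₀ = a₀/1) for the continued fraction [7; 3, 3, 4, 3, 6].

314/43

Using pₖ = aₖpₖ₋₁ + pₖ₋₂, qₖ = aₖqₖ₋₁ + qₖ₋₂ (with p₋₁=1, p₋₂=0, q₋₁=0, q₋₂=1):
  k=0: a=7, p=7, q=1
  k=1: a=3, p=22, q=3
  k=2: a=3, p=73, q=10
  k=3: a=4, p=314, q=43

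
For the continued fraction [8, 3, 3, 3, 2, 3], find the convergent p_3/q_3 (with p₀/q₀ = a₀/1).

Using pₖ = aₖpₖ₋₁ + pₖ₋₂, qₖ = aₖqₖ₋₁ + qₖ₋₂ (with p₋₁=1, p₋₂=0, q₋₁=0, q₋₂=1):
  k=0: a=8, p=8, q=1
  k=1: a=3, p=25, q=3
  k=2: a=3, p=83, q=10
  k=3: a=3, p=274, q=33

274/33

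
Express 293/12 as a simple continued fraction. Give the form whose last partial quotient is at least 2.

293 = 24*12 + 5
12 = 2*5 + 2
5 = 2*2 + 1
2 = 2*1 + 0  (stop)
So 293/12 = [24; 2, 2, 2].

[24; 2, 2, 2]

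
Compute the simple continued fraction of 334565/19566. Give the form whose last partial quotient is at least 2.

334565 = 17*19566 + 1943
19566 = 10*1943 + 136
1943 = 14*136 + 39
136 = 3*39 + 19
39 = 2*19 + 1
19 = 19*1 + 0  (stop)
So 334565/19566 = [17; 10, 14, 3, 2, 19].

[17; 10, 14, 3, 2, 19]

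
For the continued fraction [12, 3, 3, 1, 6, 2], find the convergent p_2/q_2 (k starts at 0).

Using pₖ = aₖpₖ₋₁ + pₖ₋₂, qₖ = aₖqₖ₋₁ + qₖ₋₂ (with p₋₁=1, p₋₂=0, q₋₁=0, q₋₂=1):
  k=0: a=12, p=12, q=1
  k=1: a=3, p=37, q=3
  k=2: a=3, p=123, q=10

123/10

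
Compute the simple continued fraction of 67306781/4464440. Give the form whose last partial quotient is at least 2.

67306781 = 15·4464440 + 340181
4464440 = 13·340181 + 42087
340181 = 8·42087 + 3485
42087 = 12·3485 + 267
3485 = 13·267 + 14
267 = 19·14 + 1
14 = 14·1 + 0  (stop)
So 67306781/4464440 = [15; 13, 8, 12, 13, 19, 14].

[15; 13, 8, 12, 13, 19, 14]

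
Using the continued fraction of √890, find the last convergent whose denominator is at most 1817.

53371/1789

√890 = [29; 1, 4, 1, 58, …] (period length 4).
Convergents:
  p_0/q_0 = 29/1
  p_1/q_1 = 30/1
  p_2/q_2 = 149/5
  p_3/q_3 = 179/6
  p_4/q_4 = 10531/353
  p_5/q_5 = 10710/359
  p_6/q_6 = 53371/1789
  p_7/q_7 = 64081/2148
q_6 = 1789 ≤ 1817 < 2148 = q_7, so the answer is 53371/1789.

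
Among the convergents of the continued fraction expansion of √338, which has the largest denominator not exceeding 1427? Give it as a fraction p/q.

17631/959

√338 = [18; 2, 1, 1, 2, 36, …] (period length 5).
Convergents:
  p_0/q_0 = 18/1
  p_1/q_1 = 37/2
  p_2/q_2 = 55/3
  p_3/q_3 = 92/5
  p_4/q_4 = 239/13
  p_5/q_5 = 8696/473
  p_6/q_6 = 17631/959
  p_7/q_7 = 26327/1432
q_6 = 959 ≤ 1427 < 1432 = q_7, so the answer is 17631/959.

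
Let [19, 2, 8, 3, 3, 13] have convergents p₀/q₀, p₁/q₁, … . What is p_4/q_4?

Using pₖ = aₖpₖ₋₁ + pₖ₋₂, qₖ = aₖqₖ₋₁ + qₖ₋₂ (with p₋₁=1, p₋₂=0, q₋₁=0, q₋₂=1):
  k=0: a=19, p=19, q=1
  k=1: a=2, p=39, q=2
  k=2: a=8, p=331, q=17
  k=3: a=3, p=1032, q=53
  k=4: a=3, p=3427, q=176

3427/176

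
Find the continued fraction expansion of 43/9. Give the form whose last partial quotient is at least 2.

[4; 1, 3, 2]

43 = 4×9 + 7
9 = 1×7 + 2
7 = 3×2 + 1
2 = 2×1 + 0  (stop)
So 43/9 = [4; 1, 3, 2].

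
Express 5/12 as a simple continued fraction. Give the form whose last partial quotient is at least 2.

5 = 0×12 + 5
12 = 2×5 + 2
5 = 2×2 + 1
2 = 2×1 + 0  (stop)
So 5/12 = [0; 2, 2, 2].

[0; 2, 2, 2]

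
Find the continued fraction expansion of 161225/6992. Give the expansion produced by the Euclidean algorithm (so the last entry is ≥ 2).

[23; 17, 10, 2, 19]

161225 = 23×6992 + 409
6992 = 17×409 + 39
409 = 10×39 + 19
39 = 2×19 + 1
19 = 19×1 + 0  (stop)
So 161225/6992 = [23; 17, 10, 2, 19].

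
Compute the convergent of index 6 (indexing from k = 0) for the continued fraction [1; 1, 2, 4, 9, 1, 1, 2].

Using pₖ = aₖpₖ₋₁ + pₖ₋₂, qₖ = aₖqₖ₋₁ + qₖ₋₂ (with p₋₁=1, p₋₂=0, q₋₁=0, q₋₂=1):
  k=0: a=1, p=1, q=1
  k=1: a=1, p=2, q=1
  k=2: a=2, p=5, q=3
  k=3: a=4, p=22, q=13
  k=4: a=9, p=203, q=120
  k=5: a=1, p=225, q=133
  k=6: a=1, p=428, q=253

428/253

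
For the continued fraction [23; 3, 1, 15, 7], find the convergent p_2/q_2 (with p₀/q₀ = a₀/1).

Using pₖ = aₖpₖ₋₁ + pₖ₋₂, qₖ = aₖqₖ₋₁ + qₖ₋₂ (with p₋₁=1, p₋₂=0, q₋₁=0, q₋₂=1):
  k=0: a=23, p=23, q=1
  k=1: a=3, p=70, q=3
  k=2: a=1, p=93, q=4

93/4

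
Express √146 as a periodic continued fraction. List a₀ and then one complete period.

[12; 12, 24]

a₀ = ⌊√146⌋ = 12.
With m₀=0, d₀=1 and mₖ₊₁ = dₖaₖ − mₖ, dₖ₊₁ = (n − mₖ₊₁²)/dₖ, aₖ₊₁ = ⌊(a₀+mₖ₊₁)/dₖ₊₁⌋:
  k=1: m=12, d=2, a=12
  k=2: m=12, d=1, a=24
d=1 and a=2a₀=24 at k=2, so the next step gives (m, d) = (12, 2) again — its k=1 value — and the period has length 2.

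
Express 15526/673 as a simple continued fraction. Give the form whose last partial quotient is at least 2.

15526 = 23*673 + 47
673 = 14*47 + 15
47 = 3*15 + 2
15 = 7*2 + 1
2 = 2*1 + 0  (stop)
So 15526/673 = [23; 14, 3, 7, 2].

[23; 14, 3, 7, 2]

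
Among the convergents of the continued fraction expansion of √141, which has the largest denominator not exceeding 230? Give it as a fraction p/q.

2268/191

√141 = [11; 1, 6, 1, 22, …] (period length 4).
Convergents:
  p_0/q_0 = 11/1
  p_1/q_1 = 12/1
  p_2/q_2 = 83/7
  p_3/q_3 = 95/8
  p_4/q_4 = 2173/183
  p_5/q_5 = 2268/191
  p_6/q_6 = 15781/1329
q_5 = 191 ≤ 230 < 1329 = q_6, so the answer is 2268/191.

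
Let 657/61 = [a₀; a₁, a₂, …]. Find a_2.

657 = 10·61 + 47   →  a_0 = 10
61 = 1·47 + 14   →  a_1 = 1
47 = 3·14 + 5   →  a_2 = 3

3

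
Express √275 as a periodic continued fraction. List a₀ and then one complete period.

[16; 1, 1, 2, 1, 1, 32]

a₀ = ⌊√275⌋ = 16.
With m₀=0, d₀=1 and mₖ₊₁ = dₖaₖ − mₖ, dₖ₊₁ = (n − mₖ₊₁²)/dₖ, aₖ₊₁ = ⌊(a₀+mₖ₊₁)/dₖ₊₁⌋:
  k=1: m=16, d=19, a=1
  k=2: m=3, d=14, a=1
  k=3: m=11, d=11, a=2
  k=4: m=11, d=14, a=1
  k=5: m=3, d=19, a=1
  k=6: m=16, d=1, a=32
d=1 and a=2a₀=32 at k=6, so the next step gives (m, d) = (16, 19) again — its k=1 value — and the period has length 6.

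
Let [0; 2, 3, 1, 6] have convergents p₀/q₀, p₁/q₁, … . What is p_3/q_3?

Using pₖ = aₖpₖ₋₁ + pₖ₋₂, qₖ = aₖqₖ₋₁ + qₖ₋₂ (with p₋₁=1, p₋₂=0, q₋₁=0, q₋₂=1):
  k=0: a=0, p=0, q=1
  k=1: a=2, p=1, q=2
  k=2: a=3, p=3, q=7
  k=3: a=1, p=4, q=9

4/9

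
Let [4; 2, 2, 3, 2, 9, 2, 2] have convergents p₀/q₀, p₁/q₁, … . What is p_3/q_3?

75/17

Using pₖ = aₖpₖ₋₁ + pₖ₋₂, qₖ = aₖqₖ₋₁ + qₖ₋₂ (with p₋₁=1, p₋₂=0, q₋₁=0, q₋₂=1):
  k=0: a=4, p=4, q=1
  k=1: a=2, p=9, q=2
  k=2: a=2, p=22, q=5
  k=3: a=3, p=75, q=17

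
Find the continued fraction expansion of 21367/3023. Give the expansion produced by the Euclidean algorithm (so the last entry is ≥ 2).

[7; 14, 1, 2, 13, 2, 2]

21367 = 7×3023 + 206
3023 = 14×206 + 139
206 = 1×139 + 67
139 = 2×67 + 5
67 = 13×5 + 2
5 = 2×2 + 1
2 = 2×1 + 0  (stop)
So 21367/3023 = [7; 14, 1, 2, 13, 2, 2].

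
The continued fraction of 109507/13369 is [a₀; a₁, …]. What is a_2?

109507 = 8·13369 + 2555   →  a_0 = 8
13369 = 5·2555 + 594   →  a_1 = 5
2555 = 4·594 + 179   →  a_2 = 4

4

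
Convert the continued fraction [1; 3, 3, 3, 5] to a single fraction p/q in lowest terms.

228/175

Fold from the inside: start with 5/1.
  3 + 1/5 = 16/5
  3 + 5/16 = 53/16
  3 + 16/53 = 175/53
  1 + 53/175 = 228/175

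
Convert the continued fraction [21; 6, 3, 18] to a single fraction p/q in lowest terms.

7363/348

Fold from the inside: start with 18/1.
  3 + 1/18 = 55/18
  6 + 18/55 = 348/55
  21 + 55/348 = 7363/348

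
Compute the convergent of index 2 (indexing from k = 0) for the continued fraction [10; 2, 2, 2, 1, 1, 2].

52/5

Using pₖ = aₖpₖ₋₁ + pₖ₋₂, qₖ = aₖqₖ₋₁ + qₖ₋₂ (with p₋₁=1, p₋₂=0, q₋₁=0, q₋₂=1):
  k=0: a=10, p=10, q=1
  k=1: a=2, p=21, q=2
  k=2: a=2, p=52, q=5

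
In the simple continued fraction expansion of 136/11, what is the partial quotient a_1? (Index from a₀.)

136 = 12·11 + 4   →  a_0 = 12
11 = 2·4 + 3   →  a_1 = 2

2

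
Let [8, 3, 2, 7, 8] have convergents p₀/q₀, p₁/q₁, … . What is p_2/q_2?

58/7

Using pₖ = aₖpₖ₋₁ + pₖ₋₂, qₖ = aₖqₖ₋₁ + qₖ₋₂ (with p₋₁=1, p₋₂=0, q₋₁=0, q₋₂=1):
  k=0: a=8, p=8, q=1
  k=1: a=3, p=25, q=3
  k=2: a=2, p=58, q=7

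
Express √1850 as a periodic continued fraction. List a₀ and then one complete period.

[43; 86]

a₀ = ⌊√1850⌋ = 43.
With m₀=0, d₀=1 and mₖ₊₁ = dₖaₖ − mₖ, dₖ₊₁ = (n − mₖ₊₁²)/dₖ, aₖ₊₁ = ⌊(a₀+mₖ₊₁)/dₖ₊₁⌋:
  k=1: m=43, d=1, a=86
d=1 and a=2a₀=86 at k=1, so the next step gives (m, d) = (43, 1) again — its k=1 value — and the period has length 1.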